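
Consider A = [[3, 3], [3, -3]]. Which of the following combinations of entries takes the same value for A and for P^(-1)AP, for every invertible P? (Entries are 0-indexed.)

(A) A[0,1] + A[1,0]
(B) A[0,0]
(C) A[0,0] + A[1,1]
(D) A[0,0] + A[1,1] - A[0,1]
C

A[0,0] + A[1,1] is the trace of A. By the cyclic property of the trace, tr(P^(-1)AP) = tr(APP^(-1)) = tr(A), so it is the same for every matrix similar to A.

The other combinations are not similarity invariants. For example, take P = [[1, 1], [0, 1]] (det P = 1), so P^(-1) = [[1, -1], [0, 1]] and
B = P^(-1)AP = [[0, 6], [3, 0]].
Evaluating each option on A and on B:
(A) A[0,1] + A[1,0]: 6 for A, 9 for B -> changes
(B) A[0,0]: 3 for A, 0 for B -> changes
(C) A[0,0] + A[1,1]: 0 for A, 0 for B -> unchanged
(D) A[0,0] + A[1,1] - A[0,1]: -3 for A, -6 for B -> changes

Only (C) A[0,0] + A[1,1] = 0 survives (and it does so for every P, not just this one), so it is the invariant.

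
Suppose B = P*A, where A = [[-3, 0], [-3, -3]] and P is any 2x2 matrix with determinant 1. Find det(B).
9

By the multiplicative property of determinants, det(B) = det(P*A) = det(P) * det(A) = det(A),
so the determinant is invariant under multiplication by any determinant-1 matrix; we just need det(A).

det(A) = (-3)(-3) - (0)(-3) = 9 - 0 = 9

Therefore det(B) = 1 * 9 = 9.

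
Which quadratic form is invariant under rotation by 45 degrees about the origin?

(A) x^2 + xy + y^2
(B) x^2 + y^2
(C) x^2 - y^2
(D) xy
B

Rotation by 45 degrees sends (x, y) to (sqrt(2)x/2 - sqrt(2)y/2, sqrt(2)x/2 + sqrt(2)y/2).
Substitute the transformed coordinates into each option and compare with the original:
(A) x^2 + xy + y^2  ->  (sqrt(2)x/2 - sqrt(2)y/2)^2 + (sqrt(2)x/2 - sqrt(2)y/2)(sqrt(2)x/2 + sqrt(2)y/2) + (sqrt(2)x/2 + sqrt(2)y/2)^2 = 3x^2/2 + y^2/2   [differs from x^2 + xy + y^2: not invariant]
(B) x^2 + y^2  ->  (sqrt(2)x/2 - sqrt(2)y/2)^2 + (sqrt(2)x/2 + sqrt(2)y/2)^2 = x^2 + y^2   [equals x^2 + y^2: invariant]
(C) x^2 - y^2  ->  (sqrt(2)x/2 - sqrt(2)y/2)^2 - (sqrt(2)x/2 + sqrt(2)y/2)^2 = -2xy   [differs from x^2 - y^2: not invariant]
(D) xy  ->  (sqrt(2)x/2 - sqrt(2)y/2)(sqrt(2)x/2 + sqrt(2)y/2) = x^2/2 - y^2/2   [differs from xy: not invariant]

Only option (B), x^2 + y^2, is unchanged by the transformation.
x^2 + y^2 is the squared distance from the origin, which rotations preserve.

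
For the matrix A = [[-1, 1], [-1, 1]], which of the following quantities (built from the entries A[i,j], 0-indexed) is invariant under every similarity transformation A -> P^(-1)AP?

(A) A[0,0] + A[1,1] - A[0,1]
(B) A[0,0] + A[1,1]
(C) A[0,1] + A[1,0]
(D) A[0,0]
B

A[0,0] + A[1,1] is the trace of A. By the cyclic property of the trace, tr(P^(-1)AP) = tr(APP^(-1)) = tr(A), so it is the same for every matrix similar to A.

The other combinations are not similarity invariants. For example, take P = [[2, 1], [1, 1]] (det P = 1), so P^(-1) = [[1, -1], [-1, 2]] and
B = P^(-1)AP = [[0, 0], [-1, 0]].
Evaluating each option on A and on B:
(A) A[0,0] + A[1,1] - A[0,1]: -1 for A, 0 for B -> changes
(B) A[0,0] + A[1,1]: 0 for A, 0 for B -> unchanged
(C) A[0,1] + A[1,0]: 0 for A, -1 for B -> changes
(D) A[0,0]: -1 for A, 0 for B -> changes

Only (B) A[0,0] + A[1,1] = 0 survives (and it does so for every P, not just this one), so it is the invariant.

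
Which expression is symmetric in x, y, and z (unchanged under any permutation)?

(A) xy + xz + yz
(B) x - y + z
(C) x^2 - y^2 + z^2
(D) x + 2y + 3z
A

A symmetric expression is unchanged when the variables are permuted; here the transformation to test is the swap (x, y) -> (y, x).
A symmetric expression must survive every permutation; the single swap x <-> y already eliminates the distractors, and the keyed expression is also unchanged by x <-> z and y <-> z (each variable enters it in exactly the same way).
Substitute the transformed coordinates into each option and compare with the original:
(A) xy + xz + yz  ->  (y)(x) + (y)z + (x)z = xy + xz + yz   [equals xy + xz + yz: invariant]
(B) x - y + z  ->  (y) - (x) + z = -x + y + z   [differs from x - y + z: not invariant]
(C) x^2 - y^2 + z^2  ->  (y)^2 - (x)^2 + z^2 = -x^2 + y^2 + z^2   [differs from x^2 - y^2 + z^2: not invariant]
(D) x + 2y + 3z  ->  (y) + 2(x) + 3z = 2x + y + 3z   [differs from x + 2y + 3z: not invariant]

Only option (A), xy + xz + yz, is unchanged by the transformation.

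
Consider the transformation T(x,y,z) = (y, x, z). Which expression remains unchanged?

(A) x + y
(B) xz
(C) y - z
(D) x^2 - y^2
A

Apply T(x,y,z) = (y, x, z) to each option, i.e. replace (x, y, z) by the transformed coordinates.
Substitute the transformed coordinates into each option and compare with the original:
(A) x + y  ->  (y) + (x) = x + y   [equals x + y: invariant]
(B) xz  ->  (y)(z) = yz   [differs from xz: not invariant]
(C) y - z  ->  (x) - (z) = x - z   [differs from y - z: not invariant]
(D) x^2 - y^2  ->  (y)^2 - (x)^2 = -x^2 + y^2   [differs from x^2 - y^2: not invariant]

Only option (A), x + y, is unchanged by the transformation.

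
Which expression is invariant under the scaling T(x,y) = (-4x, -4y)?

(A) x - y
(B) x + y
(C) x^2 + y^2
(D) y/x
D

Under the uniform scaling T(x,y) = (-4x, -4y):
Substitute the transformed coordinates into each option and compare with the original:
(A) x - y  ->  (-4x) - (-4y) = -4x + 4y   [differs from x - y: not invariant]
(B) x + y  ->  (-4x) + (-4y) = -4x - 4y   [differs from x + y: not invariant]
(C) x^2 + y^2  ->  (-4x)^2 + (-4y)^2 = 16x^2 + 16y^2   [differs from x^2 + y^2: not invariant]
(D) y/x  ->  (-4y)/(-4x) = y/x   [equals y/x: invariant]

Only option (D), y/x, is unchanged by the transformation.
The common factor -4 cancels in a ratio of coordinates, while sums, products and sums of squares pick up factors of -4 or 16.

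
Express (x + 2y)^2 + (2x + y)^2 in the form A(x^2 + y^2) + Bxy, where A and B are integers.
5(x^2 + y^2) + 8xy

Expanding: (x + 2y)^2 = x^2 + 4xy + 4y^2
(2x + y)^2 = 4x^2 + 4xy + y^2
Sum = (1+4)(x^2+y^2) + 8xy = 5(x^2 + y^2) + 8xy
This is symmetric in x and y.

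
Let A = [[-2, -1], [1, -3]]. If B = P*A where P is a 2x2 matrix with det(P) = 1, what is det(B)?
7

By the multiplicative property of determinants, det(B) = det(P*A) = det(P) * det(A) = det(A),
so the determinant is invariant under multiplication by any determinant-1 matrix; we just need det(A).

det(A) = (-2)(-3) - (-1)(1) = 6 - (-1) = 7

Therefore det(B) = 1 * 7 = 7.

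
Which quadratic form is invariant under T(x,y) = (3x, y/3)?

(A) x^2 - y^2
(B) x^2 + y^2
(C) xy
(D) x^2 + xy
C

T multiplies x by 3 and divides y by 3.
Substitute the transformed coordinates into each option and compare with the original:
(A) x^2 - y^2  ->  (3x)^2 - (y/3)^2 = 9x^2 - y^2/9   [differs from x^2 - y^2: not invariant]
(B) x^2 + y^2  ->  (3x)^2 + (y/3)^2 = 9x^2 + y^2/9   [differs from x^2 + y^2: not invariant]
(C) xy  ->  (3x)(y/3) = xy   [equals xy: invariant]
(D) x^2 + xy  ->  (3x)^2 + (3x)(y/3) = 9x^2 + xy   [differs from x^2 + xy: not invariant]

Only option (C), xy, is unchanged by the transformation.
The factors 3 and 1/3 cancel only in the pure product xy.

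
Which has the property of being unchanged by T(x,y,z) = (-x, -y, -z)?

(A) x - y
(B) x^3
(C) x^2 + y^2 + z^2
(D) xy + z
C

Apply T(x,y,z) = (-x, -y, -z) to each option, i.e. replace (x, y, z) by the transformed coordinates.
Substitute the transformed coordinates into each option and compare with the original:
(A) x - y  ->  (-x) - (-y) = -x + y   [differs from x - y: not invariant]
(B) x^3  ->  (-x)^3 = -x^3   [differs from x^3: not invariant]
(C) x^2 + y^2 + z^2  ->  (-x)^2 + (-y)^2 + (-z)^2 = x^2 + y^2 + z^2   [equals x^2 + y^2 + z^2: invariant]
(D) xy + z  ->  (-x)(-y) + (-z) = xy - z   [differs from xy + z: not invariant]

Only option (C), x^2 + y^2 + z^2, is unchanged by the transformation.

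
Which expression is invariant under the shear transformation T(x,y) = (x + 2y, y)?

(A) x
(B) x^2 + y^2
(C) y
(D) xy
C

Under the shear T(x,y) = (x + 2y, y):
Substitute the transformed coordinates into each option and compare with the original:
(A) x  ->  (x + 2y) = x + 2y   [differs from x: not invariant]
(B) x^2 + y^2  ->  (x + 2y)^2 + (y)^2 = x^2 + 4xy + 5y^2   [differs from x^2 + y^2: not invariant]
(C) y  ->  (y) = y   [equals y: invariant]
(D) xy  ->  (x + 2y)(y) = xy + 2y^2   [differs from xy: not invariant]

Only option (C), y, is unchanged by the transformation.
A horizontal shear moves points parallel to the x-axis, so the y-coordinate (and any function of y alone) is unchanged.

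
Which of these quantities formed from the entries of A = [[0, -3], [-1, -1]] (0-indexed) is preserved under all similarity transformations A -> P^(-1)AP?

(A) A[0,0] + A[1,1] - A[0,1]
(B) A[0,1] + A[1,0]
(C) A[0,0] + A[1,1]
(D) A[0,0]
C

A[0,0] + A[1,1] is the trace of A. By the cyclic property of the trace, tr(P^(-1)AP) = tr(APP^(-1)) = tr(A), so it is the same for every matrix similar to A.

The other combinations are not similarity invariants. For example, take P = [[1, 1], [1, 2]] (det P = 1), so P^(-1) = [[2, -1], [-1, 1]] and
B = P^(-1)AP = [[-4, -9], [1, 3]].
Evaluating each option on A and on B:
(A) A[0,0] + A[1,1] - A[0,1]: 2 for A, 8 for B -> changes
(B) A[0,1] + A[1,0]: -4 for A, -8 for B -> changes
(C) A[0,0] + A[1,1]: -1 for A, -1 for B -> unchanged
(D) A[0,0]: 0 for A, -4 for B -> changes

Only (C) A[0,0] + A[1,1] = -1 survives (and it does so for every P, not just this one), so it is the invariant.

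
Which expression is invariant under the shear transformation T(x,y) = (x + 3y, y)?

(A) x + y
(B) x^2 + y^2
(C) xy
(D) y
D

Under the shear T(x,y) = (x + 3y, y):
Substitute the transformed coordinates into each option and compare with the original:
(A) x + y  ->  (x + 3y) + (y) = x + 4y   [differs from x + y: not invariant]
(B) x^2 + y^2  ->  (x + 3y)^2 + (y)^2 = x^2 + 6xy + 10y^2   [differs from x^2 + y^2: not invariant]
(C) xy  ->  (x + 3y)(y) = xy + 3y^2   [differs from xy: not invariant]
(D) y  ->  (y) = y   [equals y: invariant]

Only option (D), y, is unchanged by the transformation.
A horizontal shear moves points parallel to the x-axis, so the y-coordinate (and any function of y alone) is unchanged.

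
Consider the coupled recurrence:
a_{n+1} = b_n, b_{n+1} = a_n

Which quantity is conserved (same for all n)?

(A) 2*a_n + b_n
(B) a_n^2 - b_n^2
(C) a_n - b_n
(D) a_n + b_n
D

Replace a_n by a_{n+1} = b_n and b_n by b_{n+1} = a_n in each option and simplify:
(A) 2*a_n + b_n  ->  2*(b_n) + (a_n) = a_n + 2*b_n   [not conserved]
(B) a_n^2 - b_n^2  ->  (b_n)^2 - (a_n)^2 = -a_n^2 + b_n^2   [not conserved]
(C) a_n - b_n  ->  (b_n) - (a_n) = -a_n + b_n   [not conserved]
(D) a_n + b_n  ->  (b_n) + (a_n) = a_n + b_n   [conserved]

Only (D) a_n + b_n returns to itself after one step, so it is the conserved quantity.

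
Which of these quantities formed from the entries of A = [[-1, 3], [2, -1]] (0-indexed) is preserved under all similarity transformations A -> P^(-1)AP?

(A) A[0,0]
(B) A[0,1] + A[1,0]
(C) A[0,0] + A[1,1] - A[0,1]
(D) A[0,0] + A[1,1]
D

A[0,0] + A[1,1] is the trace of A. By the cyclic property of the trace, tr(P^(-1)AP) = tr(APP^(-1)) = tr(A), so it is the same for every matrix similar to A.

The other combinations are not similarity invariants. For example, take P = [[2, 1], [1, 1]] (det P = 1), so P^(-1) = [[1, -1], [-1, 2]] and
B = P^(-1)AP = [[-2, 1], [5, 0]].
Evaluating each option on A and on B:
(A) A[0,0]: -1 for A, -2 for B -> changes
(B) A[0,1] + A[1,0]: 5 for A, 6 for B -> changes
(C) A[0,0] + A[1,1] - A[0,1]: -5 for A, -3 for B -> changes
(D) A[0,0] + A[1,1]: -2 for A, -2 for B -> unchanged

Only (D) A[0,0] + A[1,1] = -2 survives (and it does so for every P, not just this one), so it is the invariant.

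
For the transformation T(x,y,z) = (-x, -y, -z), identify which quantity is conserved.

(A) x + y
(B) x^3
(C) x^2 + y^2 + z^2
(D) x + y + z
C

Apply T(x,y,z) = (-x, -y, -z) to each option, i.e. replace (x, y, z) by the transformed coordinates.
Substitute the transformed coordinates into each option and compare with the original:
(A) x + y  ->  (-x) + (-y) = -x - y   [differs from x + y: not invariant]
(B) x^3  ->  (-x)^3 = -x^3   [differs from x^3: not invariant]
(C) x^2 + y^2 + z^2  ->  (-x)^2 + (-y)^2 + (-z)^2 = x^2 + y^2 + z^2   [equals x^2 + y^2 + z^2: invariant]
(D) x + y + z  ->  (-x) + (-y) + (-z) = -x - y - z   [differs from x + y + z: not invariant]

Only option (C), x^2 + y^2 + z^2, is unchanged by the transformation.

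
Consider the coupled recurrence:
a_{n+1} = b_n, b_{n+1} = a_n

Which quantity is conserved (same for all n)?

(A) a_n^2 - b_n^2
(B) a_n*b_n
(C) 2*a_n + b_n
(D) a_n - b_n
B

Replace a_n by a_{n+1} = b_n and b_n by b_{n+1} = a_n in each option and simplify:
(A) a_n^2 - b_n^2  ->  (b_n)^2 - (a_n)^2 = -a_n^2 + b_n^2   [not conserved]
(B) a_n*b_n  ->  (b_n)*(a_n) = a_n*b_n   [conserved]
(C) 2*a_n + b_n  ->  2*(b_n) + (a_n) = a_n + 2*b_n   [not conserved]
(D) a_n - b_n  ->  (b_n) - (a_n) = -a_n + b_n   [not conserved]

Only (B) a_n*b_n returns to itself after one step, so it is the conserved quantity.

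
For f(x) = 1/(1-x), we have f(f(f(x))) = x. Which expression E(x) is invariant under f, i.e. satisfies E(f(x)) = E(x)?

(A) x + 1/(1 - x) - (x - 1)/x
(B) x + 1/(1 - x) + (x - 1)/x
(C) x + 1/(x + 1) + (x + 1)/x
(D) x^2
B

Replace x by f(x) = 1/(1 - x) in each option and simplify. As a quick numerical cross-check, also compare E(3) with E(f(3)) = E(-1/2).

(A) x + 1/(1 - x) - (x - 1)/x  ->  (1/(1 - x)) + 1/(1 - (1/(1 - x))) - ((1/(1 - x)) - 1)/(1/(1 - x)) = (x^2(1 - x) - x + (x - 1)^2)/(x(x - 1)); check: E(3) = 11/6 but E(-1/2) = -17/6.   [not invariant]
(B) x + 1/(1 - x) + (x - 1)/x  ->  (1/(1 - x)) + 1/(1 - (1/(1 - x))) + ((1/(1 - x)) - 1)/(1/(1 - x)), which simplifies back to x + 1/(1 - x) + (x - 1)/x; check: E(3) = 19/6, E(-1/2) = 19/6.   [invariant]
(C) x + 1/(x + 1) + (x + 1)/x  ->  (1/(1 - x)) + 1/((1/(1 - x)) + 1) + ((1/(1 - x)) + 1)/(1/(1 - x)) = (-x^3 + 6x^2 - 11x + 7)/(x^2 - 3x + 2); check: E(3) = 55/12 but E(-1/2) = 1/2.   [not invariant]
(D) x^2  ->  (1/(1 - x))^2 = (x - 1)^(-2); check: E(3) = 9 but E(-1/2) = 1/4.   [not invariant]

Only (B) is unchanged. Indeed f(f(x)) = 1/(1 - 1/(1-x)) = (1-x)/(-x) = (x-1)/x, so E(x) = x + f(x) + f(f(x)) is the sum over the whole 3-cycle; applying f just permutes the three terms cyclically (x -> f(x) -> f(f(x)) -> x), leaving the sum unchanged.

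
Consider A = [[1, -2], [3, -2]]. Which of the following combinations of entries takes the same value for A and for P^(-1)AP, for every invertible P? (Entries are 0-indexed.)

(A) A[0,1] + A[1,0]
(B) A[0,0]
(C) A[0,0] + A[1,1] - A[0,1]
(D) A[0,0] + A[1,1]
D

A[0,0] + A[1,1] is the trace of A. By the cyclic property of the trace, tr(P^(-1)AP) = tr(APP^(-1)) = tr(A), so it is the same for every matrix similar to A.

The other combinations are not similarity invariants. For example, take P = [[1, 1], [1, 2]] (det P = 1), so P^(-1) = [[2, -1], [-1, 1]] and
B = P^(-1)AP = [[-3, -5], [2, 2]].
Evaluating each option on A and on B:
(A) A[0,1] + A[1,0]: 1 for A, -3 for B -> changes
(B) A[0,0]: 1 for A, -3 for B -> changes
(C) A[0,0] + A[1,1] - A[0,1]: 1 for A, 4 for B -> changes
(D) A[0,0] + A[1,1]: -1 for A, -1 for B -> unchanged

Only (D) A[0,0] + A[1,1] = -1 survives (and it does so for every P, not just this one), so it is the invariant.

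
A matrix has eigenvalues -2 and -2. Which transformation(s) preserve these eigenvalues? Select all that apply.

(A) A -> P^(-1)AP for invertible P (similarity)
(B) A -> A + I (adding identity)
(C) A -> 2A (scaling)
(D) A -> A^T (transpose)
A and D

Eigenvalues are preserved by:
1. Similarity transformations: A -> P^(-1)AP (same characteristic polynomial)
2. Transpose: A^T has the same eigenvalues as A

Eigenvalues are NOT preserved by:
- Adding identity: eigenvalues become -2+1, -2+1
- Scaling: eigenvalues become -4, -4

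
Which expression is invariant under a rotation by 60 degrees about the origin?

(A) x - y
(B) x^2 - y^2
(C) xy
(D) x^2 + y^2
D

A rotation by 60 degrees sends (x, y) to (x/2 - sqrt(3)y/2, sqrt(3)x/2 + y/2).
Substitute the transformed coordinates into each option and compare with the original:
(A) x - y  ->  (x/2 - sqrt(3)y/2) - (sqrt(3)x/2 + y/2) = -sqrt(3)x/2 + x/2 - sqrt(3)y/2 - y/2   [differs from x - y: not invariant]
(B) x^2 - y^2  ->  (x/2 - sqrt(3)y/2)^2 - (sqrt(3)x/2 + y/2)^2 = -x^2/2 - sqrt(3)xy + y^2/2   [differs from x^2 - y^2: not invariant]
(C) xy  ->  (x/2 - sqrt(3)y/2)(sqrt(3)x/2 + y/2) = sqrt(3)x^2/4 - xy/2 - sqrt(3)y^2/4   [differs from xy: not invariant]
(D) x^2 + y^2  ->  (x/2 - sqrt(3)y/2)^2 + (sqrt(3)x/2 + y/2)^2 = x^2 + y^2   [equals x^2 + y^2: invariant]

Only option (D), x^2 + y^2, is unchanged by the transformation.
Geometrically, x^2 + y^2 is the squared distance from the origin, which every rotation about the origin preserves.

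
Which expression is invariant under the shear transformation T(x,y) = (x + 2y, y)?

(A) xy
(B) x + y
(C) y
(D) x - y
C

Under the shear T(x,y) = (x + 2y, y):
Substitute the transformed coordinates into each option and compare with the original:
(A) xy  ->  (x + 2y)(y) = xy + 2y^2   [differs from xy: not invariant]
(B) x + y  ->  (x + 2y) + (y) = x + 3y   [differs from x + y: not invariant]
(C) y  ->  (y) = y   [equals y: invariant]
(D) x - y  ->  (x + 2y) - (y) = x + y   [differs from x - y: not invariant]

Only option (C), y, is unchanged by the transformation.
A horizontal shear moves points parallel to the x-axis, so the y-coordinate (and any function of y alone) is unchanged.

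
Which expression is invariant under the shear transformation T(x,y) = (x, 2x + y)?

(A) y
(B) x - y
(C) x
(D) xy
C

Under the shear T(x,y) = (x, 2x + y):
Substitute the transformed coordinates into each option and compare with the original:
(A) y  ->  (2x + y) = 2x + y   [differs from y: not invariant]
(B) x - y  ->  (x) - (2x + y) = -x - y   [differs from x - y: not invariant]
(C) x  ->  (x) = x   [equals x: invariant]
(D) xy  ->  (x)(2x + y) = 2x^2 + xy   [differs from xy: not invariant]

Only option (C), x, is unchanged by the transformation.
A vertical shear moves points parallel to the y-axis, so the x-coordinate (and any function of x alone) is unchanged.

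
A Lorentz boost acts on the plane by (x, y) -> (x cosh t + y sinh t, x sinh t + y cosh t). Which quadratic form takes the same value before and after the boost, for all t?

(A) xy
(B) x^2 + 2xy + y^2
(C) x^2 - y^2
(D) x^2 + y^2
C

Write x' = x cosh t + y sinh t, y' = x sinh t + y cosh t and substitute into each option:
(A) xy: (x cosh t + y sinh t)(x sinh t + y cosh t) = xy(cosh^2 t + sinh^2 t) + (x^2 + y^2) sinh t cosh t = xy cosh 2t + (x^2 + y^2)(sinh 2t)/2   [not invariant for t != 0]
(B) x^2 + 2xy + y^2: (x' + y')^2 with x' + y' = (x + y)(cosh t + sinh t) = (x + y)e^t, so it becomes (x + y)^2 e^(2t)   [not invariant for t != 0]
(C) x^2 - y^2: (x cosh t + y sinh t)^2 - (x sinh t + y cosh t)^2 = x^2(cosh^2 t - sinh^2 t) + 2xy(cosh t sinh t - sinh t cosh t) + y^2(sinh^2 t - cosh^2 t) = x^2 - y^2   [invariant, using cosh^2 t - sinh^2 t = 1]
(D) x^2 + y^2: (x cosh t + y sinh t)^2 + (x sinh t + y cosh t)^2 = (x^2 + y^2)(cosh^2 t + sinh^2 t) + 4xy sinh t cosh t = (x^2 + y^2) cosh 2t + 2xy sinh 2t   [not invariant for t != 0]

Only (C) x^2 - y^2 is unchanged; it is the Minkowski form preserved by Lorentz boosts, just as x^2 + y^2 is preserved by ordinary rotations.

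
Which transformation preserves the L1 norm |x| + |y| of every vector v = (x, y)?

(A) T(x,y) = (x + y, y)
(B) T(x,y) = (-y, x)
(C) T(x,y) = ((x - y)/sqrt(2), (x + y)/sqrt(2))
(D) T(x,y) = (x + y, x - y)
B

A transformation preserves a norm if ||T(v)|| = ||v|| for every v; a single vector where the norm changes rules an option out.

(A) T(x,y) = (x + y, y): v = (0, 1) has norm |0| + |1| = 1, but T(v) = (1, 1) has norm 2 -- not preserved.
(B) T(x,y) = (-y, x): preserves the norm -- it only permutes the coordinates and/or flips signs, which leaves |x| + |y| unchanged.
(C) T(x,y) = ((x - y)/sqrt(2), (x + y)/sqrt(2)): v = (1, 0) has norm |1| + |0| = 1, but T(v) = (sqrt(2)/2, sqrt(2)/2) has norm sqrt(2) -- not preserved.
(D) T(x,y) = (x + y, x - y): v = (1, 0) has norm |1| + |0| = 1, but T(v) = (1, 1) has norm 2 -- not preserved.

Therefore the answer is (B).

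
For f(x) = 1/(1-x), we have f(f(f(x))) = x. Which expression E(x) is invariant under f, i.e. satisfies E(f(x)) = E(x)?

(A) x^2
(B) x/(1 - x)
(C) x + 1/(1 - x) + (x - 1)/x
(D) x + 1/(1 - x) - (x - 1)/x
C

Replace x by f(x) = 1/(1 - x) in each option and simplify. As a quick numerical cross-check, also compare E(5) with E(f(5)) = E(-1/4).

(A) x^2  ->  (1/(1 - x))^2 = (x - 1)^(-2); check: E(5) = 25 but E(-1/4) = 1/16.   [not invariant]
(B) x/(1 - x)  ->  (1/(1 - x))/(1 - (1/(1 - x))) = -1/x; check: E(5) = -5/4 but E(-1/4) = -1/5.   [not invariant]
(C) x + 1/(1 - x) + (x - 1)/x  ->  (1/(1 - x)) + 1/(1 - (1/(1 - x))) + ((1/(1 - x)) - 1)/(1/(1 - x)), which simplifies back to x + 1/(1 - x) + (x - 1)/x; check: E(5) = 111/20, E(-1/4) = 111/20.   [invariant]
(D) x + 1/(1 - x) - (x - 1)/x  ->  (1/(1 - x)) + 1/(1 - (1/(1 - x))) - ((1/(1 - x)) - 1)/(1/(1 - x)) = (x^2(1 - x) - x + (x - 1)^2)/(x(x - 1)); check: E(5) = 79/20 but E(-1/4) = -89/20.   [not invariant]

Only (C) is unchanged. Indeed f(f(x)) = 1/(1 - 1/(1-x)) = (1-x)/(-x) = (x-1)/x, so E(x) = x + f(x) + f(f(x)) is the sum over the whole 3-cycle; applying f just permutes the three terms cyclically (x -> f(x) -> f(f(x)) -> x), leaving the sum unchanged.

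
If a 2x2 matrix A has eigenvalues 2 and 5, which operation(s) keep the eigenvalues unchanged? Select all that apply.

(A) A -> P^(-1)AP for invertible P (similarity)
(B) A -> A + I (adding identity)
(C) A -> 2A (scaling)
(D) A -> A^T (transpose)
A and D

Eigenvalues are preserved by:
1. Similarity transformations: A -> P^(-1)AP (same characteristic polynomial)
2. Transpose: A^T has the same eigenvalues as A

Eigenvalues are NOT preserved by:
- Adding identity: eigenvalues become 2+1, 5+1
- Scaling: eigenvalues become 4, 10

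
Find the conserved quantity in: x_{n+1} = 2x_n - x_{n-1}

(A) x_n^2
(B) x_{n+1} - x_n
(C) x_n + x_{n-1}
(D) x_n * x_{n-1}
B

For the recurrence x_{n+1} = 2x_n - x_{n-1}:

If x_{n+1} = 2x_n - x_{n-1}, then:
x_{n+1} - x_n = x_n - x_{n-1}
The first difference is constant throughout the sequence.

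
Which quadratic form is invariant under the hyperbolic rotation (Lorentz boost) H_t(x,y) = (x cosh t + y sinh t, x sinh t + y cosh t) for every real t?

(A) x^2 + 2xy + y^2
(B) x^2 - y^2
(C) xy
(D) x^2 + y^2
B

Write x' = x cosh t + y sinh t, y' = x sinh t + y cosh t and substitute into each option:
(A) x^2 + 2xy + y^2: (x' + y')^2 with x' + y' = (x + y)(cosh t + sinh t) = (x + y)e^t, so it becomes (x + y)^2 e^(2t)   [not invariant for t != 0]
(B) x^2 - y^2: (x cosh t + y sinh t)^2 - (x sinh t + y cosh t)^2 = x^2(cosh^2 t - sinh^2 t) + 2xy(cosh t sinh t - sinh t cosh t) + y^2(sinh^2 t - cosh^2 t) = x^2 - y^2   [invariant, using cosh^2 t - sinh^2 t = 1]
(C) xy: (x cosh t + y sinh t)(x sinh t + y cosh t) = xy(cosh^2 t + sinh^2 t) + (x^2 + y^2) sinh t cosh t = xy cosh 2t + (x^2 + y^2)(sinh 2t)/2   [not invariant for t != 0]
(D) x^2 + y^2: (x cosh t + y sinh t)^2 + (x sinh t + y cosh t)^2 = (x^2 + y^2)(cosh^2 t + sinh^2 t) + 4xy sinh t cosh t = (x^2 + y^2) cosh 2t + 2xy sinh 2t   [not invariant for t != 0]

Only (B) x^2 - y^2 is unchanged; it is the Minkowski form preserved by Lorentz boosts, just as x^2 + y^2 is preserved by ordinary rotations.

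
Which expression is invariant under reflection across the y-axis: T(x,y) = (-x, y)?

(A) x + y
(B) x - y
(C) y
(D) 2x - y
C

The map is reflection across the y-axis: T(x,y) = (-x, y).
Substitute the transformed coordinates into each option and compare with the original:
(A) x + y  ->  (-x) + (y) = -x + y   [differs from x + y: not invariant]
(B) x - y  ->  (-x) - (y) = -x - y   [differs from x - y: not invariant]
(C) y  ->  (y) = y   [equals y: invariant]
(D) 2x - y  ->  2(-x) - (y) = -2x - y   [differs from 2x - y: not invariant]

Only option (C), y, is unchanged by the transformation.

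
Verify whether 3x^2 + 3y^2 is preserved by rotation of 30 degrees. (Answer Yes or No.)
Yes

Applying rotation by 30 degrees: x' = x*cos(30 degrees) - y*sin(30 degrees) = sqrt(3)x/2 - y/2, y' = x*sin(30 degrees) + y*cos(30 degrees) = x/2 + sqrt(3)y/2

Substituting into 3x^2 + 3y^2:
3(sqrt(3)x/2 - y/2)^2 + 3(x/2 + sqrt(3)y/2)^2
= 3x^2 + 3y^2

This equals the original expression 3x^2 + 3y^2, so it IS invariant.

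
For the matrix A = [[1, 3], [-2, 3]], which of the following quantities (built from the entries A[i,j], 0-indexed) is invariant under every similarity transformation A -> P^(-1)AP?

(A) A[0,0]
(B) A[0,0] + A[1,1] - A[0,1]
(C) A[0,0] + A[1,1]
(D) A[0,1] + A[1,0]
C

A[0,0] + A[1,1] is the trace of A. By the cyclic property of the trace, tr(P^(-1)AP) = tr(APP^(-1)) = tr(A), so it is the same for every matrix similar to A.

The other combinations are not similarity invariants. For example, take P = [[1, 2], [0, 1]] (det P = 1), so P^(-1) = [[1, -2], [0, 1]] and
B = P^(-1)AP = [[5, 7], [-2, -1]].
Evaluating each option on A and on B:
(A) A[0,0]: 1 for A, 5 for B -> changes
(B) A[0,0] + A[1,1] - A[0,1]: 1 for A, -3 for B -> changes
(C) A[0,0] + A[1,1]: 4 for A, 4 for B -> unchanged
(D) A[0,1] + A[1,0]: 1 for A, 5 for B -> changes

Only (C) A[0,0] + A[1,1] = 4 survives (and it does so for every P, not just this one), so it is the invariant.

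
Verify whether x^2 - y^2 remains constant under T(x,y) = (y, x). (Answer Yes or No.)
No

Substitute T(x,y) = (y, x) into the expression and compare with the original.

Original: x^2 - y^2
After applying T: (y)^2 - (x)^2 = -x^2 + y^2

This differs from the original x^2 - y^2 (difference: -2x^2 + 2y^2), so the expression is NOT invariant.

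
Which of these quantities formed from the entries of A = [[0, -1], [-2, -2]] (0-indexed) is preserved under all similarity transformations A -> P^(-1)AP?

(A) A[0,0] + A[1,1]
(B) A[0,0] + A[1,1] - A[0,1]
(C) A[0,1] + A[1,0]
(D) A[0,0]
A

A[0,0] + A[1,1] is the trace of A. By the cyclic property of the trace, tr(P^(-1)AP) = tr(APP^(-1)) = tr(A), so it is the same for every matrix similar to A.

The other combinations are not similarity invariants. For example, take P = [[2, 1], [1, 1]] (det P = 1), so P^(-1) = [[1, -1], [-1, 2]] and
B = P^(-1)AP = [[5, 3], [-11, -7]].
Evaluating each option on A and on B:
(A) A[0,0] + A[1,1]: -2 for A, -2 for B -> unchanged
(B) A[0,0] + A[1,1] - A[0,1]: -1 for A, -5 for B -> changes
(C) A[0,1] + A[1,0]: -3 for A, -8 for B -> changes
(D) A[0,0]: 0 for A, 5 for B -> changes

Only (A) A[0,0] + A[1,1] = -2 survives (and it does so for every P, not just this one), so it is the invariant.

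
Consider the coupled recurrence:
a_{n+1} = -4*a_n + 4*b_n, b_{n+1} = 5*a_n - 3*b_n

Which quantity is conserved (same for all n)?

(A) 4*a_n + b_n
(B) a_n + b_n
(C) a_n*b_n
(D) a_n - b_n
B

Replace a_n by a_{n+1} = -4*a_n + 4*b_n and b_n by b_{n+1} = 5*a_n - 3*b_n in each option and simplify:
(A) 4*a_n + b_n  ->  4*(-4*a_n + 4*b_n) + (5*a_n - 3*b_n) = -11*a_n + 13*b_n   [not conserved]
(B) a_n + b_n  ->  (-4*a_n + 4*b_n) + (5*a_n - 3*b_n) = a_n + b_n   [conserved]
(C) a_n*b_n  ->  (-4*a_n + 4*b_n)*(5*a_n - 3*b_n) = -20*a_n^2 + 32*a_n*b_n - 12*b_n^2   [not conserved]
(D) a_n - b_n  ->  (-4*a_n + 4*b_n) - (5*a_n - 3*b_n) = -9*a_n + 7*b_n   [not conserved]

Only (B) a_n + b_n returns to itself after one step, so it is the conserved quantity.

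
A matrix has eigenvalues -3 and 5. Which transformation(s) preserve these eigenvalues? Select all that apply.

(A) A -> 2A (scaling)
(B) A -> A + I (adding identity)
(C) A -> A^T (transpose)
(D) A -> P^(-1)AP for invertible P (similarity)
C and D

Eigenvalues are preserved by:
1. Similarity transformations: A -> P^(-1)AP (same characteristic polynomial)
2. Transpose: A^T has the same eigenvalues as A

Eigenvalues are NOT preserved by:
- Adding identity: eigenvalues become -3+1, 5+1
- Scaling: eigenvalues become -6, 10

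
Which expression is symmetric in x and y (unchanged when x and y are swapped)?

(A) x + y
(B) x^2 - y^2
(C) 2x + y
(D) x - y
A

A symmetric expression is unchanged when the variables are permuted; here the transformation to test is the swap (x, y) -> (y, x).
Substitute the transformed coordinates into each option and compare with the original:
(A) x + y  ->  (y) + (x) = x + y   [equals x + y: invariant]
(B) x^2 - y^2  ->  (y)^2 - (x)^2 = -x^2 + y^2   [differs from x^2 - y^2: not invariant]
(C) 2x + y  ->  2(y) + (x) = x + 2y   [differs from 2x + y: not invariant]
(D) x - y  ->  (y) - (x) = -x + y   [differs from x - y: not invariant]

Only option (A), x + y, is unchanged by the transformation.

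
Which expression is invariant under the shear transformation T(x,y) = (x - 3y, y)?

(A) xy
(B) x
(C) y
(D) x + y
C

Under the shear T(x,y) = (x - 3y, y):
Substitute the transformed coordinates into each option and compare with the original:
(A) xy  ->  (x - 3y)(y) = xy - 3y^2   [differs from xy: not invariant]
(B) x  ->  (x - 3y) = x - 3y   [differs from x: not invariant]
(C) y  ->  (y) = y   [equals y: invariant]
(D) x + y  ->  (x - 3y) + (y) = x - 2y   [differs from x + y: not invariant]

Only option (C), y, is unchanged by the transformation.
A horizontal shear moves points parallel to the x-axis, so the y-coordinate (and any function of y alone) is unchanged.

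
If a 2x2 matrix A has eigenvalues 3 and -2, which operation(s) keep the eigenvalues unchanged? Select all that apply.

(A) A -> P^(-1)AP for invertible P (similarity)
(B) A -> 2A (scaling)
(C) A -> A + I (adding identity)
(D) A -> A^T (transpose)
A and D

Eigenvalues are preserved by:
1. Similarity transformations: A -> P^(-1)AP (same characteristic polynomial)
2. Transpose: A^T has the same eigenvalues as A

Eigenvalues are NOT preserved by:
- Adding identity: eigenvalues become 3+1, -2+1
- Scaling: eigenvalues become 6, -4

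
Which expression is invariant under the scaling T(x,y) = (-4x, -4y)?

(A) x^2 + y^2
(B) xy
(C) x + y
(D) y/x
D

Under the uniform scaling T(x,y) = (-4x, -4y):
Substitute the transformed coordinates into each option and compare with the original:
(A) x^2 + y^2  ->  (-4x)^2 + (-4y)^2 = 16x^2 + 16y^2   [differs from x^2 + y^2: not invariant]
(B) xy  ->  (-4x)(-4y) = 16xy   [differs from xy: not invariant]
(C) x + y  ->  (-4x) + (-4y) = -4x - 4y   [differs from x + y: not invariant]
(D) y/x  ->  (-4y)/(-4x) = y/x   [equals y/x: invariant]

Only option (D), y/x, is unchanged by the transformation.
The common factor -4 cancels in a ratio of coordinates, while sums, products and sums of squares pick up factors of -4 or 16.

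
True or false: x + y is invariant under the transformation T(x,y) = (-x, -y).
False

Substitute T(x,y) = (-x, -y) into the expression and compare with the original.

Original: x + y
After applying T: (-x) + (-y) = -x - y

This differs from the original x + y (difference: -2x - 2y), so the expression is NOT invariant.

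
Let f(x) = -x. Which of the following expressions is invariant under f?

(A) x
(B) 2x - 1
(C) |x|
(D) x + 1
C

For f(x) = -x:
Applying f replaces x by -x. Since |-x| = |x|, the absolute value is unchanged by f, whereas x -> -x, 2x - 1 -> -2x - 1 and x + 1 -> -x + 1 all change.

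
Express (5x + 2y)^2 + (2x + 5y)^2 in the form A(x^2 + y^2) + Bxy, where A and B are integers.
29(x^2 + y^2) + 40xy

Expanding: (5x + 2y)^2 = 25x^2 + 20xy + 4y^2
(2x + 5y)^2 = 4x^2 + 20xy + 25y^2
Sum = (25+4)(x^2+y^2) + 40xy = 29(x^2 + y^2) + 40xy
This is symmetric in x and y.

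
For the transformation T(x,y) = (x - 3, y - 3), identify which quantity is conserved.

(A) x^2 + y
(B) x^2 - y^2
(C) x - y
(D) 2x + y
C

An expression E(x,y) is invariant under T if E(T(x,y)) = E(x,y). Here T(x,y) = (x - 3, y - 3).
Substitute the transformed coordinates into each option and compare with the original:
(A) x^2 + y  ->  (x - 3)^2 + (y - 3) = x^2 - 6x + y + 6   [differs from x^2 + y: not invariant]
(B) x^2 - y^2  ->  (x - 3)^2 - (y - 3)^2 = x^2 - 6x - y^2 + 6y   [differs from x^2 - y^2: not invariant]
(C) x - y  ->  (x - 3) - (y - 3) = x - y   [equals x - y: invariant]
(D) 2x + y  ->  2(x - 3) + (y - 3) = 2x + y - 9   [differs from 2x + y: not invariant]

Only option (C), x - y, is unchanged by the transformation.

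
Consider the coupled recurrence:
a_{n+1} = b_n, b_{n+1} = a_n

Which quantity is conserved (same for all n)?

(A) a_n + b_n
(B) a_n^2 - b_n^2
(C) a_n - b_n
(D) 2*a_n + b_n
A

Replace a_n by a_{n+1} = b_n and b_n by b_{n+1} = a_n in each option and simplify:
(A) a_n + b_n  ->  (b_n) + (a_n) = a_n + b_n   [conserved]
(B) a_n^2 - b_n^2  ->  (b_n)^2 - (a_n)^2 = -a_n^2 + b_n^2   [not conserved]
(C) a_n - b_n  ->  (b_n) - (a_n) = -a_n + b_n   [not conserved]
(D) 2*a_n + b_n  ->  2*(b_n) + (a_n) = a_n + 2*b_n   [not conserved]

Only (A) a_n + b_n returns to itself after one step, so it is the conserved quantity.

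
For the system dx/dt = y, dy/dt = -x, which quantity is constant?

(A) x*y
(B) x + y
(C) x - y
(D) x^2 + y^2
D

A first integral I satisfies dI/dt = 0 along every solution. Differentiate each option and use the equation of motion:
(A) d/dt[x*y] = (dx/dt)y + x(dy/dt) = y^2 - x^2, not identically 0
(B) d/dt[x + y] = y + (-x) = y - x, not identically 0
(C) d/dt[x - y] = y - (-x) = x + y, not identically 0
(D) d/dt[x^2 + y^2] = 2x*dx/dt + 2y*dy/dt = 2x*y + 2y*(-x) = 0

Only (D) has zero time-derivative. So x^2 + y^2 (the squared radius; trajectories are circles) is the conserved quantity.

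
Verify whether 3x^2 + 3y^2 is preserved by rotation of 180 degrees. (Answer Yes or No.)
Yes

Applying rotation by 180 degrees: x' = x*cos(180 degrees) - y*sin(180 degrees) = -x, y' = x*sin(180 degrees) + y*cos(180 degrees) = -y

Substituting into 3x^2 + 3y^2:
3(-x)^2 + 3(-y)^2
= 3x^2 + 3y^2

This equals the original expression 3x^2 + 3y^2, so it IS invariant.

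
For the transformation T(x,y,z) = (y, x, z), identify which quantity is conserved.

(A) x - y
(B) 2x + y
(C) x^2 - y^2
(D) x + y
D

Apply T(x,y,z) = (y, x, z) to each option, i.e. replace (x, y, z) by the transformed coordinates.
Substitute the transformed coordinates into each option and compare with the original:
(A) x - y  ->  (y) - (x) = -x + y   [differs from x - y: not invariant]
(B) 2x + y  ->  2(y) + (x) = x + 2y   [differs from 2x + y: not invariant]
(C) x^2 - y^2  ->  (y)^2 - (x)^2 = -x^2 + y^2   [differs from x^2 - y^2: not invariant]
(D) x + y  ->  (y) + (x) = x + y   [equals x + y: invariant]

Only option (D), x + y, is unchanged by the transformation.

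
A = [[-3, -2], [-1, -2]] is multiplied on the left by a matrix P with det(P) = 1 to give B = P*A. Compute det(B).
4

By the multiplicative property of determinants, det(B) = det(P*A) = det(P) * det(A) = det(A),
so the determinant is invariant under multiplication by any determinant-1 matrix; we just need det(A).

det(A) = (-3)(-2) - (-2)(-1) = 6 - 2 = 4

Therefore det(B) = 1 * 4 = 4.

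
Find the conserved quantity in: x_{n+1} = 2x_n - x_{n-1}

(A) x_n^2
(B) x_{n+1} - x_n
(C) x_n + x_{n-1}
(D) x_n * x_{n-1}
B

For the recurrence x_{n+1} = 2x_n - x_{n-1}:

If x_{n+1} = 2x_n - x_{n-1}, then:
x_{n+1} - x_n = x_n - x_{n-1}
The first difference is constant throughout the sequence.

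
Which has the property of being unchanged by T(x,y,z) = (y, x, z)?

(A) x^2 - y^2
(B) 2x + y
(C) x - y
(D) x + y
D

Apply T(x,y,z) = (y, x, z) to each option, i.e. replace (x, y, z) by the transformed coordinates.
Substitute the transformed coordinates into each option and compare with the original:
(A) x^2 - y^2  ->  (y)^2 - (x)^2 = -x^2 + y^2   [differs from x^2 - y^2: not invariant]
(B) 2x + y  ->  2(y) + (x) = x + 2y   [differs from 2x + y: not invariant]
(C) x - y  ->  (y) - (x) = -x + y   [differs from x - y: not invariant]
(D) x + y  ->  (y) + (x) = x + y   [equals x + y: invariant]

Only option (D), x + y, is unchanged by the transformation.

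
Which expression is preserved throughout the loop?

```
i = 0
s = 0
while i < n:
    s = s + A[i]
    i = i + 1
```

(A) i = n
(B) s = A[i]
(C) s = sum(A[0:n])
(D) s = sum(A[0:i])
D

A loop invariant must hold before the first iteration and be re-established by every execution of the body.

(D) s = sum(A[0:i]): Initially i = 0 and s = 0 = sum of the empty slice A[0:0]. If s = sum(A[0:i]) holds at the top of an iteration, the body sets s to sum(A[0:i]) + A[i] = sum(A[0:i+1]) and then i to i+1, so s = sum(A[0:i]) holds again. At exit i = n, giving s = sum(A[0:n]).

The other options fail:
(A) i = n: false initially (i = 0); it is the exit condition, not an invariant.
(B) s = A[i]: after the first iteration s = A[0] but i = 1, so s = A[i] compares s with the wrong element (and fails in general).
(C) s = sum(A[0:n]): false before the loop (s = 0, not the full sum) -- it only becomes true at exit.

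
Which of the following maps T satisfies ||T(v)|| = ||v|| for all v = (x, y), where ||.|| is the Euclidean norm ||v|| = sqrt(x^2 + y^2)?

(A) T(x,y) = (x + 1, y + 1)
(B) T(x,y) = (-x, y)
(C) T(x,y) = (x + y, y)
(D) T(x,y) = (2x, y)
B

A transformation preserves a norm if ||T(v)|| = ||v|| for every v; a single vector where the norm changes rules an option out.

(A) T(x,y) = (x + 1, y + 1): v = (1, 0) has norm sqrt((1)^2 + (0)^2) = 1, but T(v) = (2, 1) has norm sqrt(5) -- not preserved.
(B) T(x,y) = (-x, y): preserves the norm -- it is an orthogonal map (a rotation/reflection), and (-x)^2 + (y)^2 simplifies to x^2 + y^2.
(C) T(x,y) = (x + y, y): v = (0, 1) has norm sqrt((0)^2 + (1)^2) = 1, but T(v) = (1, 1) has norm sqrt(2) -- not preserved.
(D) T(x,y) = (2x, y): v = (1, 0) has norm sqrt((1)^2 + (0)^2) = 1, but T(v) = (2, 0) has norm 2 -- not preserved.

Therefore the answer is (B).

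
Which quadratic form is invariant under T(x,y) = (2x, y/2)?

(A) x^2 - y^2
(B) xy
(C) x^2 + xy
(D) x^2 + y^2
B

T multiplies x by 2 and divides y by 2.
Substitute the transformed coordinates into each option and compare with the original:
(A) x^2 - y^2  ->  (2x)^2 - (y/2)^2 = 4x^2 - y^2/4   [differs from x^2 - y^2: not invariant]
(B) xy  ->  (2x)(y/2) = xy   [equals xy: invariant]
(C) x^2 + xy  ->  (2x)^2 + (2x)(y/2) = 4x^2 + xy   [differs from x^2 + xy: not invariant]
(D) x^2 + y^2  ->  (2x)^2 + (y/2)^2 = 4x^2 + y^2/4   [differs from x^2 + y^2: not invariant]

Only option (B), xy, is unchanged by the transformation.
The factors 2 and 1/2 cancel only in the pure product xy.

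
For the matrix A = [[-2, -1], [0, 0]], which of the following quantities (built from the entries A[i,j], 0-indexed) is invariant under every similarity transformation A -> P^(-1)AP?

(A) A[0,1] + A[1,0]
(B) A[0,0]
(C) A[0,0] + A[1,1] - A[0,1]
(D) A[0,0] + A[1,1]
D

A[0,0] + A[1,1] is the trace of A. By the cyclic property of the trace, tr(P^(-1)AP) = tr(APP^(-1)) = tr(A), so it is the same for every matrix similar to A.

The other combinations are not similarity invariants. For example, take P = [[1, 1], [1, 2]] (det P = 1), so P^(-1) = [[2, -1], [-1, 1]] and
B = P^(-1)AP = [[-6, -8], [3, 4]].
Evaluating each option on A and on B:
(A) A[0,1] + A[1,0]: -1 for A, -5 for B -> changes
(B) A[0,0]: -2 for A, -6 for B -> changes
(C) A[0,0] + A[1,1] - A[0,1]: -1 for A, 6 for B -> changes
(D) A[0,0] + A[1,1]: -2 for A, -2 for B -> unchanged

Only (D) A[0,0] + A[1,1] = -2 survives (and it does so for every P, not just this one), so it is the invariant.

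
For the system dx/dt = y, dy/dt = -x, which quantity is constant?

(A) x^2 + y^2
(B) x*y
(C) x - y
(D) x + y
A

A first integral I satisfies dI/dt = 0 along every solution. Differentiate each option and use the equation of motion:
(A) d/dt[x^2 + y^2] = 2x*dx/dt + 2y*dy/dt = 2x*y + 2y*(-x) = 0
(B) d/dt[x*y] = (dx/dt)y + x(dy/dt) = y^2 - x^2, not identically 0
(C) d/dt[x - y] = y - (-x) = x + y, not identically 0
(D) d/dt[x + y] = y + (-x) = y - x, not identically 0

Only (A) has zero time-derivative. So x^2 + y^2 (the squared radius; trajectories are circles) is the conserved quantity.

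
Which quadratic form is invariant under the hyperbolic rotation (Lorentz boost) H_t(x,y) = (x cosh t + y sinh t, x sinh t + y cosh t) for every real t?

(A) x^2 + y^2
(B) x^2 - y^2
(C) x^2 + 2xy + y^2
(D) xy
B

Write x' = x cosh t + y sinh t, y' = x sinh t + y cosh t and substitute into each option:
(A) x^2 + y^2: (x cosh t + y sinh t)^2 + (x sinh t + y cosh t)^2 = (x^2 + y^2)(cosh^2 t + sinh^2 t) + 4xy sinh t cosh t = (x^2 + y^2) cosh 2t + 2xy sinh 2t   [not invariant for t != 0]
(B) x^2 - y^2: (x cosh t + y sinh t)^2 - (x sinh t + y cosh t)^2 = x^2(cosh^2 t - sinh^2 t) + 2xy(cosh t sinh t - sinh t cosh t) + y^2(sinh^2 t - cosh^2 t) = x^2 - y^2   [invariant, using cosh^2 t - sinh^2 t = 1]
(C) x^2 + 2xy + y^2: (x' + y')^2 with x' + y' = (x + y)(cosh t + sinh t) = (x + y)e^t, so it becomes (x + y)^2 e^(2t)   [not invariant for t != 0]
(D) xy: (x cosh t + y sinh t)(x sinh t + y cosh t) = xy(cosh^2 t + sinh^2 t) + (x^2 + y^2) sinh t cosh t = xy cosh 2t + (x^2 + y^2)(sinh 2t)/2   [not invariant for t != 0]

Only (B) x^2 - y^2 is unchanged; it is the Minkowski form preserved by Lorentz boosts, just as x^2 + y^2 is preserved by ordinary rotations.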